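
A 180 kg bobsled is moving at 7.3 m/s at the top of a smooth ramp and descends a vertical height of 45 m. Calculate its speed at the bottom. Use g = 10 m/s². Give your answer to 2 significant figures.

By conservation of mechanical energy, ½mv₀² + mgh = ½mv²
v² = v₀² + 2gh = (7.3)² + 2(10)(45) = 953.29
v = √953.29 = 30.88 m/s

v = 31 m/s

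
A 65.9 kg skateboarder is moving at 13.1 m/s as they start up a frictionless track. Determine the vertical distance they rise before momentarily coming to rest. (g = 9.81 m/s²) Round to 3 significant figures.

h = 8.75 m

By energy conservation, ½mv² = mgh
h = v²/(2g) = 13.1²/(2 × 9.81) = 8.747 m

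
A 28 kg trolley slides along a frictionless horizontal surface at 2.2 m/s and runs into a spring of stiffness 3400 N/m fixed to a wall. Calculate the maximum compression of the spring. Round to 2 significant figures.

All KE is stored as spring PE at maximum compression: ½mv² = ½kx²
x = v√(m/k) = 2.2 × √(28/3400) = 0.1996 m

x = 0.20 m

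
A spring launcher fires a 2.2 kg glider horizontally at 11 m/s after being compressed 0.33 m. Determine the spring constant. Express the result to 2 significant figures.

Spring PE at full compression equals KE at release: ½kx² = ½mv²
k = mv²/x² = (2.2)(11)²/(0.33)² = 2444 N/m

k = 2400 N/m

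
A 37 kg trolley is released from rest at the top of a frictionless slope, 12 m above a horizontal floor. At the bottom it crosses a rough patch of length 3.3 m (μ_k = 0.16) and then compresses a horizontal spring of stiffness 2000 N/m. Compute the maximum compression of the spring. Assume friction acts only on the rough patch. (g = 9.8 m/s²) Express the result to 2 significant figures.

Initial energy: E₁ = mgh = (37)(9.8)(12) = 4351.2 J
Friction removes W_f = μ_k mg d = (0.16)(37)(9.8)(3.3) = 191.5 J
Energy reaching the spring: E = 4351.2 − 191.5 = 4159.7 J
At max compression ½kx² = E ⇒ x = √(2E/k) = √(2 × 4159.7/2000) = 2.040 m

x = 2.0 m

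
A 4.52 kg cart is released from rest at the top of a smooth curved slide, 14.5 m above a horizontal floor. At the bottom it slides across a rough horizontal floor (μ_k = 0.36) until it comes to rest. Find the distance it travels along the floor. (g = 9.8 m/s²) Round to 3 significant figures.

Energy bookkeeping (friction removes W_f = μ_k N d):
At rest all PE has been dissipated by friction: mgh = μ_k m g d
d = h/μ_k = 14.5/0.36 = 40.28 m

d = 40.3 m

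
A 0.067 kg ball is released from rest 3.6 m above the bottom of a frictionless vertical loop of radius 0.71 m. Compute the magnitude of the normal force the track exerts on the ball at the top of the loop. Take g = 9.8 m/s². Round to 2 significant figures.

N = 3.4 N

Energy from release to top (height 2r): mgh = ½mv_top² + mg(2r)
v_top² = 2g(h − 2r) = 2(9.8)(3.6 − 1.420) = 42.728 m²/s²
At the top, both N and weight point toward the centre: N + mg = mv_top²/r
N = m(v_top²/r − g) = 0.067(42.728/0.71 − 9.8) = 3.375 N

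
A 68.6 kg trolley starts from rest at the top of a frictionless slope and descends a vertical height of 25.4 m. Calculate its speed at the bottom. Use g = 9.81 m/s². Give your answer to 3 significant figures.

Equating total energy at the two states: mgh = ½mv²
The mass cancels from both sides.
v = √(2gh) = √(2 × 9.81 × 25.4) = √498.35 = 22.32 m/s

v = 22.3 m/s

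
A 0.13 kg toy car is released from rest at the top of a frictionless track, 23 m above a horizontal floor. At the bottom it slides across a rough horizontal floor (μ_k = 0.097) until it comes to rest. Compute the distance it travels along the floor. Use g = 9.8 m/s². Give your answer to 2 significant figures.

Applying the work–energy principle:
At rest all PE has been dissipated by friction: mgh = μ_k m g d
d = h/μ_k = 23/0.097 = 237.1 m

d = 240 m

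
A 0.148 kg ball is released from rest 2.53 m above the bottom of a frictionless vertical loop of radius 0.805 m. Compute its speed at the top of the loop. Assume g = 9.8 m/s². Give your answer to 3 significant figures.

Energy conservation: mgh = ½mv_top² + mg(2r)
v_top² = 2g(h − 2r) = 2(9.8)(2.53 − 1.610) = 18.03
v_top = 4.246 m/s

v = 4.25 m/s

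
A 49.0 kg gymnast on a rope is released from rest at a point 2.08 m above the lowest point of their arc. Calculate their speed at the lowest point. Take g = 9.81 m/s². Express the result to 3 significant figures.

Equating total energy at the two states: mgh = ½mv²
v = √(2gh) = √(2 × 9.81 × 2.08) = √40.810 = 6.388 m/s

v = 6.39 m/s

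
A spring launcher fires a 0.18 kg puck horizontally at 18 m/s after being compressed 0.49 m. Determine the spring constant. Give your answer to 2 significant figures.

k = 240 N/m

Energy stored in the spring equals the launch KE: ½kx² = ½mv²
k = mv²/x² = (0.18)(18)²/(0.49)² = 242.9 N/m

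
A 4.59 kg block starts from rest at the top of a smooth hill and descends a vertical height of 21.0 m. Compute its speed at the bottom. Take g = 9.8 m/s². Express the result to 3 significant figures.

By conservation of mechanical energy, mgh = ½mv²
v = √(2gh) = √(2 × 9.8 × 21.0) = √411.60 = 20.29 m/s

v = 20.3 m/s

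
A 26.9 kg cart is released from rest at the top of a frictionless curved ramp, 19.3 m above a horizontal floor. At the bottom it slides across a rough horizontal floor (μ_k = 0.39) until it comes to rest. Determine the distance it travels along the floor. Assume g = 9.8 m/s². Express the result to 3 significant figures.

d = 49.5 m

Applying the work–energy principle:
At rest all PE has been dissipated by friction: mgh = μ_k m g d
d = h/μ_k = 19.3/0.39 = 49.49 m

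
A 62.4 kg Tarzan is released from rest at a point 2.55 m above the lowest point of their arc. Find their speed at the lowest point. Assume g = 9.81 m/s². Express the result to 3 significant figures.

v = 7.07 m/s

By conservation of mechanical energy, mgh = ½mv²
v = √(2gh) = √(2 × 9.81 × 2.55) = √50.031 = 7.073 m/s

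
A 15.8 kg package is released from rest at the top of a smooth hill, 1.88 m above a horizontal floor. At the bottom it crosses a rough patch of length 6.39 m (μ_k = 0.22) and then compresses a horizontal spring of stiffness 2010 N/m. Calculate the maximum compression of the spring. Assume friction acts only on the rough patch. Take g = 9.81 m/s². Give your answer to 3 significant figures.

x = 0.270 m

Initial energy: E₁ = mgh = (15.8)(9.81)(1.88) = 291.40 J
Friction removes W_f = μ_k mg d = (0.22)(15.8)(9.81)(6.39) = 217.9 J
Energy reaching the spring: E = 291.40 − 217.9 = 73.500 J
At max compression ½kx² = E ⇒ x = √(2E/k) = √(2 × 73.500/2010) = 0.2704 m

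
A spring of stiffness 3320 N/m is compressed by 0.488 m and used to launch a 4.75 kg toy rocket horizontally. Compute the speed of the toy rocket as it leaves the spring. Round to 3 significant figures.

v = 12.9 m/s

Spring PE converts entirely to kinetic energy: ½kx² = ½mv²
v = x√(k/m) = 0.488 × √(3320/4.75) = 12.90 m/s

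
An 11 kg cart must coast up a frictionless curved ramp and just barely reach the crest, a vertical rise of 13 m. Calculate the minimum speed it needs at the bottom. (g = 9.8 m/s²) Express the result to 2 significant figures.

v = 16 m/s

At the top it is momentarily at rest, so all KE converts to PE: ½mv² = mgh
v = √(2gh) = √(2 × 9.8 × 13) = 15.96 m/s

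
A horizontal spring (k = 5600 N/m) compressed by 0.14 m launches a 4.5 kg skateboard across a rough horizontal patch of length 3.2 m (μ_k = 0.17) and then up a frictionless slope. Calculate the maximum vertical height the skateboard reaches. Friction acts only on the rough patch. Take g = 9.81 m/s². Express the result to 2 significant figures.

Spring energy: E₀ = ½kx² = ½(5600)(0.14)² = 54.880 J
Friction: W_f = μ_k mg d = (0.17)(4.5)(9.81)(3.2) = 24.01 J
Energy at base of ramp: E = 54.880 − 24.01 = 30.865 J
At max height all remaining energy is PE: mgh = E ⇒ h = E/(mg) = 30.865/(4.5 × 9.81) = 0.6992 m

h = 0.70 m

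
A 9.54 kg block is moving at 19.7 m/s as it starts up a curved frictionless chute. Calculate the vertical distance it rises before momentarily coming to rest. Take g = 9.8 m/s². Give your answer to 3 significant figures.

Setting KE at the bottom equal to PE gained: ½mv² = mgh
h = v²/(2g) = 19.7²/(2 × 9.8) = 19.80 m

h = 19.8 m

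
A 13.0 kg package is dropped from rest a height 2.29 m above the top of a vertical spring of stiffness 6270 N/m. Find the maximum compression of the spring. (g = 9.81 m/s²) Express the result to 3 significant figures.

x = 0.326 m

Let x be the compression. The total drop is H + x, and the package is instantaneously at rest at max compression, so energy conservation gives:
mg(H + x) = ½kx²
½(6270)x² − (13.0)(9.81)x − (13.0)(9.81)(2.29) = 0
3135x² − 127.5x − 292.0 = 0
x = [127.5 + √(16264 + 3.6622e+06)]/(2 × 3135) = 0.3262 m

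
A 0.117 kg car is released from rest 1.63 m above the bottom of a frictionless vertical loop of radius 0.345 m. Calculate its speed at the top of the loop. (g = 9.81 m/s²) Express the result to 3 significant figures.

Energy conservation: mgh = ½mv_top² + mg(2r)
v_top² = 2g(h − 2r) = 2(9.81)(1.63 − 0.6900) = 18.44
v_top = 4.295 m/s

v = 4.29 m/s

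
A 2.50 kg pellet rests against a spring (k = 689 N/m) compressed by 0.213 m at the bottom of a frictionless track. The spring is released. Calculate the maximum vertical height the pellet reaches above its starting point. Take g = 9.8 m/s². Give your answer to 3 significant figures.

Energy conservation from release to the highest point: ½kx² = mgh
h = kx²/(2mg) = (689)(0.213)²/(2 × 2.50 × 9.8) = 0.6379 m

h = 0.638 m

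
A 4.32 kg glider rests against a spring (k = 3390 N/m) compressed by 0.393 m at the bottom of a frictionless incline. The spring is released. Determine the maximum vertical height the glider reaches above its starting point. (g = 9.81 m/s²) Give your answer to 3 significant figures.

At maximum height the glider is at rest, so ½kx² = mgh
h = kx²/(2mg) = (3390)(0.393)²/(2 × 4.32 × 9.81) = 6.177 m

h = 6.18 m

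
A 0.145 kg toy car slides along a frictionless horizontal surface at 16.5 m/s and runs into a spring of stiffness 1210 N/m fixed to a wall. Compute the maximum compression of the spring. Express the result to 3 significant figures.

x = 0.181 m

Conservation of energy between contact and max compression: ½mv² = ½kx²
x = v√(m/k) = 16.5 × √(0.145/1210) = 0.1806 m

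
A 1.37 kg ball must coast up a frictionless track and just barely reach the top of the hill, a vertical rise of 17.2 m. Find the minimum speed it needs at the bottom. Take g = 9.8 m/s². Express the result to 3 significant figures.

v = 18.4 m/s

At the top it is momentarily at rest, so all KE converts to PE: ½mv² = mgh
v = √(2gh) = √(2 × 9.8 × 17.2) = 18.36 m/s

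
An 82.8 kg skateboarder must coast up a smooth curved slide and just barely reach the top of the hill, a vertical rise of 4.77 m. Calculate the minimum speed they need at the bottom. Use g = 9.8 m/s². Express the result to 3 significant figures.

At the top they are momentarily at rest, so all KE converts to PE: ½mv² = mgh
v = √(2gh) = √(2 × 9.8 × 4.77) = 9.669 m/s

v = 9.67 m/s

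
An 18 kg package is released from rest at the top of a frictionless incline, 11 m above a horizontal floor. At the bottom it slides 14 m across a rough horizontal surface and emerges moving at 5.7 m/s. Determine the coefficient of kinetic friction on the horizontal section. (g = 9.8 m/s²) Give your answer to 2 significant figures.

μ_k = 0.67

Energy bookkeeping (friction removes W_f = μ_k N d):
mgh = ½mv² + μ_k m g d
mgh = 1940.4 J; ½mv² = 292.41 J
W_f = 1940.4 − 292.41 = 1648 J
μ_k = W_f/(mg·d) = 1648/(176.4 × 14) = 0.6673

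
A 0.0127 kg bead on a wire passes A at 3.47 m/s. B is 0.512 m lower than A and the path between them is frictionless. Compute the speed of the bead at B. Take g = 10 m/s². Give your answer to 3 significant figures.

v = 4.72 m/s

Energy conservation between the two points: ½mv₀² + mgh = ½mv²
v² = v₀² + 2gh = (3.47)² + 2(10)(0.512) = 22.281
v = √22.281 = 4.720 m/s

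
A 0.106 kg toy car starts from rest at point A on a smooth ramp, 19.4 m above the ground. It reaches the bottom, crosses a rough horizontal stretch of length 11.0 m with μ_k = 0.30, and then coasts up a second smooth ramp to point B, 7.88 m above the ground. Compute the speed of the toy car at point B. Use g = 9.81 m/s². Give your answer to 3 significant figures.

Energy at A: mgh₁ = (0.106)(9.81)(19.4) = 20.173 J
Friction loss: W_f = μ_k mg d = 3.432 J
At B: ½mv² + mgh₂ = mgh₁ − W_f
½mv² = 20.173 − 3.432 − 8.1941 = 8.5476 J
v = √(2 × 8.5476/0.106) = 12.70 m/s

v = 12.7 m/s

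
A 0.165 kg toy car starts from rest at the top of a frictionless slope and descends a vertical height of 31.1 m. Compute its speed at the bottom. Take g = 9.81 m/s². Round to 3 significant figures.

Equating total energy at the two states: mgh = ½mv²
v = √(2gh) = √(2 × 9.81 × 31.1) = √610.18 = 24.70 m/s

v = 24.7 m/s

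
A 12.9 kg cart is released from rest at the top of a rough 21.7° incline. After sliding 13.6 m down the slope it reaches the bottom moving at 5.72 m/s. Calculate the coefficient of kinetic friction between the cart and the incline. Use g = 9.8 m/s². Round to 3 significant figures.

μ_k = 0.266

The energy dissipated by friction is the PE lost minus the KE gained:
mgL sinθ = 635.71 J; ½mv² = 211.03 J
W_f = 635.71 − 211.03 = 424.7 J
μ_k = W_f/(mg cosθ · L) = 424.7/(117.5 × 13.6) = 0.2658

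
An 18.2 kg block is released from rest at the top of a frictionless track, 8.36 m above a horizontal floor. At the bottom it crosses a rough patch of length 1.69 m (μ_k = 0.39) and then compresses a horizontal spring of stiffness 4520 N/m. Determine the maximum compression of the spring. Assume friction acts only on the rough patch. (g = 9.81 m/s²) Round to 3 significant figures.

Initial energy: E₁ = mgh = (18.2)(9.81)(8.36) = 1492.6 J
Friction removes W_f = μ_k mg d = (0.39)(18.2)(9.81)(1.69) = 117.7 J
Energy reaching the spring: E = 1492.6 − 117.7 = 1374.9 J
At max compression ½kx² = E ⇒ x = √(2E/k) = √(2 × 1374.9/4520) = 0.7800 m

x = 0.780 m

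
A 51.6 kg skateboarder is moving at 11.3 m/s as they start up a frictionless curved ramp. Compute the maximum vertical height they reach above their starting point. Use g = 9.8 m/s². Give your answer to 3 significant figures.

Setting KE at the bottom equal to PE gained: ½mv² = mgh
h = v²/(2g) = 11.3²/(2 × 9.8) = 6.515 m

h = 6.51 m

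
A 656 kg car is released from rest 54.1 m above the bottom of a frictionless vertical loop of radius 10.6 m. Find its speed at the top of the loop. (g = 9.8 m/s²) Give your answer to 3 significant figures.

Energy conservation: mgh = ½mv_top² + mg(2r)
v_top² = 2g(h − 2r) = 2(9.8)(54.1 − 21.20) = 644.8
v_top = 25.39 m/s

v = 25.4 m/s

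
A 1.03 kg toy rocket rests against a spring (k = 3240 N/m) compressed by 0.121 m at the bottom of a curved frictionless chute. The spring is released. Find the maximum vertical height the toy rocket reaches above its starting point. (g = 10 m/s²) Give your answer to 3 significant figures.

All spring PE becomes gravitational PE at the highest point: ½kx² = mgh
h = kx²/(2mg) = (3240)(0.121)²/(2 × 1.03 × 10) = 2.303 m

h = 2.30 m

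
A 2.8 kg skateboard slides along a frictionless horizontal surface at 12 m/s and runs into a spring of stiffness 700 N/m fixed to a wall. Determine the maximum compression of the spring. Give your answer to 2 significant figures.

At max compression the skateboard is momentarily at rest: ½mv² = ½kx²
x = v√(m/k) = 12 × √(2.8/700) = 0.7589 m

x = 0.76 m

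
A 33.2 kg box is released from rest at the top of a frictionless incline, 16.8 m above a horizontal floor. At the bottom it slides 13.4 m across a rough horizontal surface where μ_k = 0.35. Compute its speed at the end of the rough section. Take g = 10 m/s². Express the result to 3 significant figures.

Applying the work–energy principle:
mgh = ½mv² + μ_k m g d
W_f = μ_k mg d = (0.35)(33.2)(10)(13.4) = 1557 J
½mv² = mgh − W_f = 5577.6 − 1557 = 4020.5 J
v = √(2 × 4020.5/33.2) = 15.56 m/s

v = 15.6 m/s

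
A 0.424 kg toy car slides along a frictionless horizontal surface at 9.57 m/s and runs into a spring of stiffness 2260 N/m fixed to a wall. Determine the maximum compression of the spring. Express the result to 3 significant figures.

All KE is stored as spring PE at maximum compression: ½mv² = ½kx²
x = v√(m/k) = 9.57 × √(0.424/2260) = 0.1311 m

x = 0.131 m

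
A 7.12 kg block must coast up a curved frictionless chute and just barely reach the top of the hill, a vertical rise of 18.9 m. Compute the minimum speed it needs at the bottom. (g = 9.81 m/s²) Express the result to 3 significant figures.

v = 19.3 m/s

At the top it is momentarily at rest, so all KE converts to PE: ½mv² = mgh
v = √(2gh) = √(2 × 9.81 × 18.9) = 19.26 m/s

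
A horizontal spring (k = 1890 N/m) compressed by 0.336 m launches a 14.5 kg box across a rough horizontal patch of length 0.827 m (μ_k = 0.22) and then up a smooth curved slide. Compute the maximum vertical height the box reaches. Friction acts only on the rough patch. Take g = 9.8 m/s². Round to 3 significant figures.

Spring energy: E₀ = ½kx² = ½(1890)(0.336)² = 106.69 J
Friction: W_f = μ_k mg d = (0.22)(14.5)(9.8)(0.827) = 25.85 J
Energy at base of ramp: E = 106.69 − 25.85 = 80.833 J
At max height all remaining energy is PE: mgh = E ⇒ h = E/(mg) = 80.833/(14.5 × 9.8) = 0.5688 m

h = 0.569 m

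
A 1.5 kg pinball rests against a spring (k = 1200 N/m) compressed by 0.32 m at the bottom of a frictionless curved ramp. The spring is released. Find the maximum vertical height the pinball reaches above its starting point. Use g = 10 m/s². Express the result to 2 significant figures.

Energy conservation from release to the highest point: ½kx² = mgh
h = kx²/(2mg) = (1200)(0.32)²/(2 × 1.5 × 10) = 4.096 m

h = 4.1 m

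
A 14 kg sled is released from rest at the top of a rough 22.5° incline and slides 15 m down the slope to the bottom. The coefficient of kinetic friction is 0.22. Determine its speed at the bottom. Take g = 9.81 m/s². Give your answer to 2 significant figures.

Taking the bottom as reference, mgh = ½mv² + μ_k N L with h = L sinθ, N = mg cosθ:
mgh = mgL sinθ = (14)(9.81)(15)sin22.5° = 788.37 J
W_f = μ_k mg cosθ · L = (0.22)(14)(9.81)cos22.5°·15 = 418.7 J
½mv² = 788.37 − 418.7 = 369.64 J
v = √(2 × 369.64/14) = 7.267 m/s

v = 7.3 m/s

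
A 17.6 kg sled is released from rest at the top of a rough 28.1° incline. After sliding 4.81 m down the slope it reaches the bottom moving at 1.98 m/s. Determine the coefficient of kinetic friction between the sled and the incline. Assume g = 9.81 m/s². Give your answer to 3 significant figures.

Energy balance down the incline: mg L sinθ − ½mv² = μ_k (mg cosθ) L
mgL sinθ = 391.16 J; ½mv² = 34.500 J
W_f = 391.16 − 34.500 = 356.7 J
μ_k = W_f/(mg cosθ · L) = 356.7/(152.3 × 4.81) = 0.4869

μ_k = 0.487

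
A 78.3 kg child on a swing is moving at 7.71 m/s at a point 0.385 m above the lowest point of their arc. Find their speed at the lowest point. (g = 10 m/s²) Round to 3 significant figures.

Energy conservation between the two points: ½mv₀² + mgh = ½mv²
v² = v₀² + 2gh = (7.71)² + 2(10)(0.385) = 67.144
v = √67.144 = 8.194 m/s

v = 8.19 m/s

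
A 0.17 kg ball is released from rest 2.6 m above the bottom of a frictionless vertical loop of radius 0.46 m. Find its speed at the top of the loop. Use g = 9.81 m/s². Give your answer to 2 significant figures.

v = 5.7 m/s

Energy conservation: mgh = ½mv_top² + mg(2r)
v_top² = 2g(h − 2r) = 2(9.81)(2.6 − 0.9200) = 32.96
v_top = 5.741 m/s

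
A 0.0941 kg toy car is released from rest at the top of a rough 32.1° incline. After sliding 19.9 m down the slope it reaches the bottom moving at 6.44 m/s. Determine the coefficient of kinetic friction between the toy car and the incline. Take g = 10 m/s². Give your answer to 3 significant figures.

μ_k = 0.504

Energy balance down the incline: mg L sinθ − ½mv² = μ_k (mg cosθ) L
mgL sinθ = 9.9509 J; ½mv² = 1.9513 J
W_f = 9.9509 − 1.9513 = 8.000 J
μ_k = W_f/(mg cosθ · L) = 8.000/(0.7971 × 19.9) = 0.5043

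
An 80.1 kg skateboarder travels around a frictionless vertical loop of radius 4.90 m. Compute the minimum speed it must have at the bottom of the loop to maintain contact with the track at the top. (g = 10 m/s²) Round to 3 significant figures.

At the top: mg = mv_top²/r ⇒ v_top² = gr = 49.00 m²/s²
Energy from bottom to top (height 2r): ½mv_bot² = ½mv_top² + mg(2r)
v_bot² = gr + 4gr = 5gr = 245.0
v_bot = √(5gr) = 15.65 m/s

v = 15.7 m/s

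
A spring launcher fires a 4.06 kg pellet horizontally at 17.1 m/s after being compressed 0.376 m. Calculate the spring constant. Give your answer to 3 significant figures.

k = 8400 N/m

½kx² = ½mv²
k = mv²/x² = (4.06)(17.1)²/(0.376)² = 8397 N/m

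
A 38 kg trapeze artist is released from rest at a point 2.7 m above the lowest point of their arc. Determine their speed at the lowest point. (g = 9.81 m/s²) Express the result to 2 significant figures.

v = 7.3 m/s

Energy conservation between the two points: mgh = ½mv²
The mass cancels from both sides.
v = √(2gh) = √(2 × 9.81 × 2.7) = √52.974 = 7.278 m/s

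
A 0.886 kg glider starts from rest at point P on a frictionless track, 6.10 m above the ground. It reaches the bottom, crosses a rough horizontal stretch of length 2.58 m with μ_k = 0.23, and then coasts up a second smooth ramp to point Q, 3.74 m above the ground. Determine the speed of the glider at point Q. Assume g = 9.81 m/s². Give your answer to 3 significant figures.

Energy at P: mgh₁ = (0.886)(9.81)(6.10) = 53.019 J
Friction loss: W_f = μ_k mg d = 5.158 J
At Q: ½mv² + mgh₂ = mgh₁ − W_f
½mv² = 53.019 − 5.158 − 32.507 = 15.355 J
v = √(2 × 15.355/0.886) = 5.887 m/s

v = 5.89 m/s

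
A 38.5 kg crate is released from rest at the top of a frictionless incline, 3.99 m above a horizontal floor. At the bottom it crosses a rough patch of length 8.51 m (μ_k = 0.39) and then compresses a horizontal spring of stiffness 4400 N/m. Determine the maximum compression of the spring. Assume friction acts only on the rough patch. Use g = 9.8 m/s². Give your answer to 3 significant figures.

Initial energy: E₁ = mgh = (38.5)(9.8)(3.99) = 1505.4 J
Friction removes W_f = μ_k mg d = (0.39)(38.5)(9.8)(8.51) = 1252 J
Energy reaching the spring: E = 1505.4 − 1252 = 253.21 J
At max compression ½kx² = E ⇒ x = √(2E/k) = √(2 × 253.21/4400) = 0.3393 m

x = 0.339 m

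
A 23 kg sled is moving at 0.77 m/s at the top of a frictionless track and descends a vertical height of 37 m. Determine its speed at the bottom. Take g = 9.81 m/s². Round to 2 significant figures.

By conservation of mechanical energy, ½mv₀² + mgh = ½mv²
v² = v₀² + 2gh = (0.77)² + 2(9.81)(37) = 726.53
v = √726.53 = 26.95 m/s

v = 27 m/s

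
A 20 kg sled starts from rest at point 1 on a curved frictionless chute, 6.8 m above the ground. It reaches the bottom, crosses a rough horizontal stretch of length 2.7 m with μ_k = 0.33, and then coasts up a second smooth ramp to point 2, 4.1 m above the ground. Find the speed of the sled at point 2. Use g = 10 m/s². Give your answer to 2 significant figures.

Energy at 1: mgh₁ = (20)(10)(6.8) = 1360.0 J
Friction loss: W_f = μ_k mg d = 178.2 J
At 2: ½mv² + mgh₂ = mgh₁ − W_f
½mv² = 1360.0 − 178.2 − 820.00 = 361.80 J
v = √(2 × 361.80/20) = 6.015 m/s

v = 6.0 m/s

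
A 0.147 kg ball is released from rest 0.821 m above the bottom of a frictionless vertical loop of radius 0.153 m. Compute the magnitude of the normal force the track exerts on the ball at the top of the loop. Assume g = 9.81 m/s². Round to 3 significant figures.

N = 8.27 N

Energy from release to top (height 2r): mgh = ½mv_top² + mg(2r)
v_top² = 2g(h − 2r) = 2(9.81)(0.821 − 0.3060) = 10.104 m²/s²
At the top, both N and weight point toward the centre: N + mg = mv_top²/r
N = m(v_top²/r − g) = 0.147(10.104/0.153 − 9.81) = 8.266 N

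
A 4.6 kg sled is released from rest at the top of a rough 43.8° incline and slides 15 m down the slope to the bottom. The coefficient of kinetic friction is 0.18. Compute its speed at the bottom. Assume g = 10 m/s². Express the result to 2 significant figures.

v = 13 m/s

Energy: mgh = ½mv² + W_f, with h = L sinθ and W_f = μ_k (mg cosθ) L
mgh = mgL sinθ = (4.6)(10)(15)sin43.8° = 477.58 J
W_f = μ_k mg cosθ · L = (0.18)(4.6)(10)cos43.8°·15 = 89.64 J
½mv² = 477.58 − 89.64 = 387.94 J
v = √(2 × 387.94/4.6) = 12.99 m/s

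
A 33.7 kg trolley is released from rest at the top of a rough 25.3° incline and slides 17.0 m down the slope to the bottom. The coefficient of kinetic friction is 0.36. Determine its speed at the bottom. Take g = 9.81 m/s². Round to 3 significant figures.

Work–energy: mg(L sinθ) − μ_k(mg cosθ)L = ½mv²
mgh = mgL sinθ = (33.7)(9.81)(17.0)sin25.3° = 2401.8 J
W_f = μ_k mg cosθ · L = (0.36)(33.7)(9.81)cos25.3°·17.0 = 1829 J
½mv² = 2401.8 − 1829 = 572.63 J
v = √(2 × 572.63/33.7) = 5.830 m/s

v = 5.83 m/s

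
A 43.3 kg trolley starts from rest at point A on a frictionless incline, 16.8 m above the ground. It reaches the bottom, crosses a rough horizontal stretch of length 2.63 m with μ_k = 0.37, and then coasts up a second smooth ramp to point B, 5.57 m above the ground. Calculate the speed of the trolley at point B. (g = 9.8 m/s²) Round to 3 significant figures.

Energy at A: mgh₁ = (43.3)(9.8)(16.8) = 7128.9 J
Friction loss: W_f = μ_k mg d = 412.9 J
At B: ½mv² + mgh₂ = mgh₁ − W_f
½mv² = 7128.9 − 412.9 − 2363.6 = 4352.4 J
v = √(2 × 4352.4/43.3) = 14.18 m/s

v = 14.2 m/s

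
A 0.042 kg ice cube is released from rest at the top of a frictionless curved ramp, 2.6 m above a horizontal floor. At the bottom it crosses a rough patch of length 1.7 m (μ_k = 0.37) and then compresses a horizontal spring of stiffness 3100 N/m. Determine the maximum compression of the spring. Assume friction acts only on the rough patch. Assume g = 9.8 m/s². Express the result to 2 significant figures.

Initial energy: E₁ = mgh = (0.042)(9.8)(2.6) = 1.0702 J
Friction removes W_f = μ_k mg d = (0.37)(0.042)(9.8)(1.7) = 0.2589 J
Energy reaching the spring: E = 1.0702 − 0.2589 = 0.81126 J
At max compression ½kx² = E ⇒ x = √(2E/k) = √(2 × 0.81126/3100) = 0.02288 m

x = 0.023 m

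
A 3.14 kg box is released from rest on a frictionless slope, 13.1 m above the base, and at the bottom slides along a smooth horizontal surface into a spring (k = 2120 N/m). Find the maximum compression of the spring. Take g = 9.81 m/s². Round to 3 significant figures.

At max compression the box is momentarily at rest: mgh = ½kx²
x = √(2mgh/k) = √(2 × 3.14 × 9.81 × 13.1 / 2120) = 0.6170 m

x = 0.617 m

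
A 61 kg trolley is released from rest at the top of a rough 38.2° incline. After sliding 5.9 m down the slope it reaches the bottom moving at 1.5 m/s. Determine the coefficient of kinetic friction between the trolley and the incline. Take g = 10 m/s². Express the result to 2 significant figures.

Energy balance down the incline: mg L sinθ − ½mv² = μ_k (mg cosθ) L
mgL sinθ = 2225.7 J; ½mv² = 68.625 J
W_f = 2225.7 − 68.625 = 2157 J
μ_k = W_f/(mg cosθ · L) = 2157/(479.4 × 5.9) = 0.7627

μ_k = 0.76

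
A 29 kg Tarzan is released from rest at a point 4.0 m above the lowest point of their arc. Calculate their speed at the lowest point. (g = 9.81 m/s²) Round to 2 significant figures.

v = 8.9 m/s

Equating total energy at the two states: mgh = ½mv²
v = √(2gh) = √(2 × 9.81 × 4.0) = √78.480 = 8.859 m/s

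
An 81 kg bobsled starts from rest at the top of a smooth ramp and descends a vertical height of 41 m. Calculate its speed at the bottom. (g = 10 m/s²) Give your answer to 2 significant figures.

Equating total energy at the two states: mgh = ½mv²
v = √(2gh) = √(2 × 10 × 41) = √820.00 = 28.64 m/s

v = 29 m/s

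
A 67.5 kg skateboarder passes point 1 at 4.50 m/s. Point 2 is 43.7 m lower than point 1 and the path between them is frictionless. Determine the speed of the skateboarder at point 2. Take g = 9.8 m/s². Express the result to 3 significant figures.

v = 29.6 m/s

Energy conservation between the two points: ½mv₀² + mgh = ½mv²
The mass cancels from both sides.
v² = v₀² + 2gh = (4.50)² + 2(9.8)(43.7) = 876.77
v = √876.77 = 29.61 m/s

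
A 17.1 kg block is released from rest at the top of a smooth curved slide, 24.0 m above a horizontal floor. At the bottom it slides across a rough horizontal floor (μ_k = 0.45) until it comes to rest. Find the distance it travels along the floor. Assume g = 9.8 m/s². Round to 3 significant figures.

d = 53.3 m

Applying the work–energy principle:
At rest all PE has been dissipated by friction: mgh = μ_k m g d
d = h/μ_k = 24.0/0.45 = 53.33 m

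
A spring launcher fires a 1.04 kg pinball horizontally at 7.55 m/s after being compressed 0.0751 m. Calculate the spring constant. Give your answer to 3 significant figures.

k = 10500 N/m

Energy stored in the spring equals the launch KE: ½kx² = ½mv²
k = mv²/x² = (1.04)(7.55)²/(0.0751)² = 10511 N/m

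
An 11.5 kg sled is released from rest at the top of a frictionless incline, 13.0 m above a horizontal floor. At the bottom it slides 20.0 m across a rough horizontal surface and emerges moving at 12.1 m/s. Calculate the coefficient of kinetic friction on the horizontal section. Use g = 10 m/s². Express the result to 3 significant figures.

Applying the work–energy principle:
mgh = ½mv² + μ_k m g d
mgh = 1495.0 J; ½mv² = 841.86 J
W_f = 1495.0 − 841.86 = 653.1 J
μ_k = W_f/(mg·d) = 653.1/(115.0 × 20.0) = 0.2840

μ_k = 0.284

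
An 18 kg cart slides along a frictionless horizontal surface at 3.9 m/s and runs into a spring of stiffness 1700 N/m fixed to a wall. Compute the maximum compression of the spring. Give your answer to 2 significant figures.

x = 0.40 m

All KE is stored as spring PE at maximum compression: ½mv² = ½kx²
x = v√(m/k) = 3.9 × √(18/1700) = 0.4013 m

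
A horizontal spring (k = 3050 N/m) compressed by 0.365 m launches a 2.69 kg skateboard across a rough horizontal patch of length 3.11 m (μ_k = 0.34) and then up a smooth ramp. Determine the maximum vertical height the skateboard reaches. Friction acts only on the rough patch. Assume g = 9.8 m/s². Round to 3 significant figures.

Spring energy: E₀ = ½kx² = ½(3050)(0.365)² = 203.17 J
Friction: W_f = μ_k mg d = (0.34)(2.69)(9.8)(3.11) = 27.88 J
Energy at base of ramp: E = 203.17 − 27.88 = 175.29 J
At max height all remaining energy is PE: mgh = E ⇒ h = E/(mg) = 175.29/(2.69 × 9.8) = 6.649 m

h = 6.65 m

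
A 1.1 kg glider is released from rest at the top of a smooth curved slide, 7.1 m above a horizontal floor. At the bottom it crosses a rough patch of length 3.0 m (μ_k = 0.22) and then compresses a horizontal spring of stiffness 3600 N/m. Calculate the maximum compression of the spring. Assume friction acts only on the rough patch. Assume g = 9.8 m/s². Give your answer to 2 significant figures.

x = 0.20 m

Initial energy: E₁ = mgh = (1.1)(9.8)(7.1) = 76.538 J
Friction removes W_f = μ_k mg d = (0.22)(1.1)(9.8)(3.0) = 7.115 J
Energy reaching the spring: E = 76.538 − 7.115 = 69.423 J
At max compression ½kx² = E ⇒ x = √(2E/k) = √(2 × 69.423/3600) = 0.1964 m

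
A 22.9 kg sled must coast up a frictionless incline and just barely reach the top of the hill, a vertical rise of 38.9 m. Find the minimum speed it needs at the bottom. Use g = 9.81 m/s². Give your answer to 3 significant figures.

v = 27.6 m/s

At the top it is momentarily at rest, so all KE converts to PE: ½mv² = mgh
v = √(2gh) = √(2 × 9.81 × 38.9) = 27.63 m/s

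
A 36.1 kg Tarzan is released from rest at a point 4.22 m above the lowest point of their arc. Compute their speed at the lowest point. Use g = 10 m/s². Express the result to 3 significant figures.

v = 9.19 m/s

Energy conservation between the two points: mgh = ½mv²
v = √(2gh) = √(2 × 10 × 4.22) = √84.400 = 9.187 m/s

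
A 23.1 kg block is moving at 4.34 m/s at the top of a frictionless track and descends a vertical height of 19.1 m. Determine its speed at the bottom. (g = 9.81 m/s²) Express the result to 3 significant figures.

Energy conservation between the two points: ½mv₀² + mgh = ½mv²
The mass cancels from both sides.
v² = v₀² + 2gh = (4.34)² + 2(9.81)(19.1) = 393.58
v = √393.58 = 19.84 m/s

v = 19.8 m/s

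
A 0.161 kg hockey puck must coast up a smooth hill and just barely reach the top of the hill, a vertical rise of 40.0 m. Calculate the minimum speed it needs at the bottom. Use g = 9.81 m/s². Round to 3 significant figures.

v = 28.0 m/s

At the top it is momentarily at rest, so all KE converts to PE: ½mv² = mgh
v = √(2gh) = √(2 × 9.81 × 40.0) = 28.01 m/s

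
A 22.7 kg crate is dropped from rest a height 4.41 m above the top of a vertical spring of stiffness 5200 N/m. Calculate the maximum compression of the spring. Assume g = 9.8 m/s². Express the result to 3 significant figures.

x = 0.659 m

Take the reference level at the top of the uncompressed spring. At max compression the crate has fallen H + x and is momentarily at rest:
mg(H + x) = ½kx²
½(5200)x² − (22.7)(9.8)x − (22.7)(9.8)(4.41) = 0
2600x² − 222.5x − 981.0 = 0
x = [222.5 + √(49488 + 1.0203e+07)]/(2 × 2600) = 0.6585 m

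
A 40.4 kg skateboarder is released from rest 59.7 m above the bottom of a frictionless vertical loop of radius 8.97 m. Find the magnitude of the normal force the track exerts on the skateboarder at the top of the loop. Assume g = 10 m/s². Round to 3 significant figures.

Energy from release to top (height 2r): mgh = ½mv_top² + mg(2r)
v_top² = 2g(h − 2r) = 2(10)(59.7 − 17.94) = 835.20 m²/s²
At the top, both N and weight point toward the centre: N + mg = mv_top²/r
N = m(v_top²/r − g) = 40.4(835.20/8.97 − 10) = 3358 N

N = 3360 N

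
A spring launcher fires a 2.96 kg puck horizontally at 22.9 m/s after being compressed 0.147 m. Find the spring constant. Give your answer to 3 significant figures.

k = 71800 N/m

Energy stored in the spring equals the launch KE: ½kx² = ½mv²
k = mv²/x² = (2.96)(22.9)²/(0.147)² = 71834 N/m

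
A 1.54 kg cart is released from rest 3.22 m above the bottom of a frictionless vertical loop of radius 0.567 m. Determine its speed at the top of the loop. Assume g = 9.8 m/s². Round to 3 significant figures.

Energy conservation: mgh = ½mv_top² + mg(2r)
v_top² = 2g(h − 2r) = 2(9.8)(3.22 − 1.134) = 40.89
v_top = 6.394 m/s

v = 6.39 m/s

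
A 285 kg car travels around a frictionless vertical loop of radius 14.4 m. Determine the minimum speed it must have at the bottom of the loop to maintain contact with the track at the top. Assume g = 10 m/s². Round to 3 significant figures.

v = 26.8 m/s

At the top: mg = mv_top²/r ⇒ v_top² = gr = 144.0 m²/s²
Energy from bottom to top (height 2r): ½mv_bot² = ½mv_top² + mg(2r)
v_bot² = gr + 4gr = 5gr = 720.0
v_bot = √(5gr) = 26.83 m/s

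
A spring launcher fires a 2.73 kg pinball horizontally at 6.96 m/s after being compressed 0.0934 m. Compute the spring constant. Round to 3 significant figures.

½kx² = ½mv²
k = mv²/x² = (2.73)(6.96)²/(0.0934)² = 15160 N/m

k = 15200 N/m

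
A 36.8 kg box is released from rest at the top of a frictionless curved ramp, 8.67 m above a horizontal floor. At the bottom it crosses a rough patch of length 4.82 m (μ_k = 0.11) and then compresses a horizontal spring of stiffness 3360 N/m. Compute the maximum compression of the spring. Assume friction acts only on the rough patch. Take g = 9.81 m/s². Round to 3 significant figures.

x = 1.32 m

Initial energy: E₁ = mgh = (36.8)(9.81)(8.67) = 3129.9 J
Friction removes W_f = μ_k mg d = (0.11)(36.8)(9.81)(4.82) = 191.4 J
Energy reaching the spring: E = 3129.9 − 191.4 = 2938.5 J
At max compression ½kx² = E ⇒ x = √(2E/k) = √(2 × 2938.5/3360) = 1.323 m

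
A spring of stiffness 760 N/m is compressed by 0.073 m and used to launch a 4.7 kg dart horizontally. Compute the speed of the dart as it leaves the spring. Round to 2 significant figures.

Conservation of energy: ½kx² = ½mv²
v = x√(k/m) = 0.073 × √(760/4.7) = 0.9283 m/s

v = 0.93 m/s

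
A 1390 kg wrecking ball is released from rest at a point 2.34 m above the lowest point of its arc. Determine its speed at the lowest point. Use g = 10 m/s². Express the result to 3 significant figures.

Mechanical energy is conserved (no friction): mgh = ½mv²
The mass cancels from both sides.
v = √(2gh) = √(2 × 10 × 2.34) = √46.800 = 6.841 m/s

v = 6.84 m/s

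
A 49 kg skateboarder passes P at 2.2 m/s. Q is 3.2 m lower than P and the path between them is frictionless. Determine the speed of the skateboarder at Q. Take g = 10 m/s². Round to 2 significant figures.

Equating total energy at the two states: ½mv₀² + mgh = ½mv²
v² = v₀² + 2gh = (2.2)² + 2(10)(3.2) = 68.840
v = √68.840 = 8.297 m/s

v = 8.3 m/s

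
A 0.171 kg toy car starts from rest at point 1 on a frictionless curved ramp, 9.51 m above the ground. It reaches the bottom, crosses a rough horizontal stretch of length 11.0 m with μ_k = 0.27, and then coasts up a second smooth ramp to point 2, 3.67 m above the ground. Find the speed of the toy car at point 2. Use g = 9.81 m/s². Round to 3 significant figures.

Energy at 1: mgh₁ = (0.171)(9.81)(9.51) = 15.953 J
Friction loss: W_f = μ_k mg d = 4.982 J
At 2: ½mv² + mgh₂ = mgh₁ − W_f
½mv² = 15.953 − 4.982 − 6.1565 = 4.8145 J
v = √(2 × 4.8145/0.171) = 7.504 m/s

v = 7.50 m/s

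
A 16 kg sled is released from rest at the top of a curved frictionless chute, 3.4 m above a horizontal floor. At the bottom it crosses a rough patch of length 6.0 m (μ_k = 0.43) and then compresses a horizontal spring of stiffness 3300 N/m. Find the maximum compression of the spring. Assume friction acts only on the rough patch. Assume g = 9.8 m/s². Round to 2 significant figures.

Initial energy: E₁ = mgh = (16)(9.8)(3.4) = 533.12 J
Friction removes W_f = μ_k mg d = (0.43)(16)(9.8)(6.0) = 404.5 J
Energy reaching the spring: E = 533.12 − 404.5 = 128.58 J
At max compression ½kx² = E ⇒ x = √(2E/k) = √(2 × 128.58/3300) = 0.2792 m

x = 0.28 m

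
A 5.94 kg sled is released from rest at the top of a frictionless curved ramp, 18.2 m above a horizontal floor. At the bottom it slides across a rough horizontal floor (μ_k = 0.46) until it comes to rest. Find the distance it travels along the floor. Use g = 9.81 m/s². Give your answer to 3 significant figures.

d = 39.6 m

Applying the work–energy principle:
At rest all PE has been dissipated by friction: mgh = μ_k m g d
d = h/μ_k = 18.2/0.46 = 39.57 m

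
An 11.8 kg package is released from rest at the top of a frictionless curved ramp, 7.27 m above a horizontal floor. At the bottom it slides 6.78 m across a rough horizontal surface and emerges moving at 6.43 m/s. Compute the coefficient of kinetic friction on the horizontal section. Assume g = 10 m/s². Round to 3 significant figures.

Energy bookkeeping (friction removes W_f = μ_k N d):
mgh = ½mv² + μ_k m g d
mgh = 857.86 J; ½mv² = 243.93 J
W_f = 857.86 − 243.93 = 613.9 J
μ_k = W_f/(mg·d) = 613.9/(118.0 × 6.78) = 0.7674

μ_k = 0.767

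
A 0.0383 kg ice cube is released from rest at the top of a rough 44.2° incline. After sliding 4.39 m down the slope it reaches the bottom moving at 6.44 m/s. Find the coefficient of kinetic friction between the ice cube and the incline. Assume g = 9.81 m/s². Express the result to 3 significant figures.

mgh = ½mv² + μ_k (mg cosθ) L, with h = L sinθ
mgL sinθ = 1.1499 J; ½mv² = 0.79422 J
W_f = 1.1499 − 0.79422 = 0.3557 J
μ_k = W_f/(mg cosθ · L) = 0.3557/(0.2694 × 4.39) = 0.3008

μ_k = 0.301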